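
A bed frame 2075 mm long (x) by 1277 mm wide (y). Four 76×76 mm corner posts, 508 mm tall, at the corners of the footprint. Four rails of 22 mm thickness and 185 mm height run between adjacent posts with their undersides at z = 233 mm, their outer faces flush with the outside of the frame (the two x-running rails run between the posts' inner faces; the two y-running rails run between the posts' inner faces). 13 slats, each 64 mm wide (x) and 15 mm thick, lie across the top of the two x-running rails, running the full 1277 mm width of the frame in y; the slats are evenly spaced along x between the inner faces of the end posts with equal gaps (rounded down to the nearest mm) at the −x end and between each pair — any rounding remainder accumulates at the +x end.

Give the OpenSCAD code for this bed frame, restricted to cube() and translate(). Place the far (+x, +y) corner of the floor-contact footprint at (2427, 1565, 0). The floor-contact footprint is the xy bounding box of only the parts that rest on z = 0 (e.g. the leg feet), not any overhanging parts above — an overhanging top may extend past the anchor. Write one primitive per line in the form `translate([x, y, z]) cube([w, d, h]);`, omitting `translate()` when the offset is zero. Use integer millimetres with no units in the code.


// slat z = rail_z + rail_h = 233 + 185 = 418
// slat gap = ⌊(1923 − 13·64) / 14⌋ = 77
translate([352, 288, 0]) cube([76, 76, 508]);
translate([352, 1489, 0]) cube([76, 76, 508]);
translate([2351, 288, 0]) cube([76, 76, 508]);
translate([2351, 1489, 0]) cube([76, 76, 508]);
translate([428, 288, 233]) cube([1923, 22, 185]);
translate([428, 1543, 233]) cube([1923, 22, 185]);
translate([352, 364, 233]) cube([22, 1125, 185]);
translate([2405, 364, 233]) cube([22, 1125, 185]);
translate([505, 288, 418]) cube([64, 1277, 15]);
translate([646, 288, 418]) cube([64, 1277, 15]);
translate([787, 288, 418]) cube([64, 1277, 15]);
translate([928, 288, 418]) cube([64, 1277, 15]);
translate([1069, 288, 418]) cube([64, 1277, 15]);
translate([1210, 288, 418]) cube([64, 1277, 15]);
translate([1351, 288, 418]) cube([64, 1277, 15]);
translate([1492, 288, 418]) cube([64, 1277, 15]);
translate([1633, 288, 418]) cube([64, 1277, 15]);
translate([1774, 288, 418]) cube([64, 1277, 15]);
translate([1915, 288, 418]) cube([64, 1277, 15]);
translate([2056, 288, 418]) cube([64, 1277, 15]);
translate([2197, 288, 418]) cube([64, 1277, 15]);


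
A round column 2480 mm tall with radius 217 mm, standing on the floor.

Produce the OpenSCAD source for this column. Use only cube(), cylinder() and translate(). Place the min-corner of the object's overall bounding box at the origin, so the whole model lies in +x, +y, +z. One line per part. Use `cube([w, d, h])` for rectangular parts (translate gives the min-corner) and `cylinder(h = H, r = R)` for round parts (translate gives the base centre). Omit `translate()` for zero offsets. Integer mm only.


translate([217, 217, 0]) cylinder(h = 2480, r = 217);


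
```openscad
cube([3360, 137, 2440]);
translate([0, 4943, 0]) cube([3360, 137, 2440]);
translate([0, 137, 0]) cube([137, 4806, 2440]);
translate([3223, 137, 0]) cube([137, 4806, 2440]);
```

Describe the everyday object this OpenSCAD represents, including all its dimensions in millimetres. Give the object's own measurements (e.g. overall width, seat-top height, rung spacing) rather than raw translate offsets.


The wall frame of a small rectangular building: four walls, each 2440 mm tall and 137 mm thick, enclosing a footprint 3360 mm (x) by 5080 mm (y) outside-to-outside, with no floor or roof. The front and back walls (the −y and +y sides) span the full width; the two side walls fit between them.


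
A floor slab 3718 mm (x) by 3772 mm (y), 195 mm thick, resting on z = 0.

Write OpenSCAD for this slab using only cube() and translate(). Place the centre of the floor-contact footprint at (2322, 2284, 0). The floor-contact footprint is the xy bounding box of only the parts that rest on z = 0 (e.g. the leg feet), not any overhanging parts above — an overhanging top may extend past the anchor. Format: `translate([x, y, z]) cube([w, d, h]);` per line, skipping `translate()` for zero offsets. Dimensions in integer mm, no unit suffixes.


translate([463, 398, 0]) cube([3718, 3772, 195]);


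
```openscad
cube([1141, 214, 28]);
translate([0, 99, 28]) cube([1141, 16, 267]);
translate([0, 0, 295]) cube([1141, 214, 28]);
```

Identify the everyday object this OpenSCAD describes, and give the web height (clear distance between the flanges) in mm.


An I-beam. The web height is 267 mm.

Two wide flanges with a thin centred web — an I-beam. Overall 323 mm minus two 28 mm flanges gives a web of 323 − 2·28 = 267 mm.


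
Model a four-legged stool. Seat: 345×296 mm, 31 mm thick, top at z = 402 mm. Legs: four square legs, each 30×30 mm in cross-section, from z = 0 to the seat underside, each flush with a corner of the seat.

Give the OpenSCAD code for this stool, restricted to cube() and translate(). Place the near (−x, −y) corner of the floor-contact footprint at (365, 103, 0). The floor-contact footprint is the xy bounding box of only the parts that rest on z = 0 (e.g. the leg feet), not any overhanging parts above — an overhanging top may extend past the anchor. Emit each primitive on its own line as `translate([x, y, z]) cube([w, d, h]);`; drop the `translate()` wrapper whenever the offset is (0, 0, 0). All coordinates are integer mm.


translate([365, 103, 371]) cube([345, 296, 31]);
translate([365, 103, 0]) cube([30, 30, 371]);
translate([680, 103, 0]) cube([30, 30, 371]);
translate([365, 369, 0]) cube([30, 30, 371]);
translate([680, 369, 0]) cube([30, 30, 371]);


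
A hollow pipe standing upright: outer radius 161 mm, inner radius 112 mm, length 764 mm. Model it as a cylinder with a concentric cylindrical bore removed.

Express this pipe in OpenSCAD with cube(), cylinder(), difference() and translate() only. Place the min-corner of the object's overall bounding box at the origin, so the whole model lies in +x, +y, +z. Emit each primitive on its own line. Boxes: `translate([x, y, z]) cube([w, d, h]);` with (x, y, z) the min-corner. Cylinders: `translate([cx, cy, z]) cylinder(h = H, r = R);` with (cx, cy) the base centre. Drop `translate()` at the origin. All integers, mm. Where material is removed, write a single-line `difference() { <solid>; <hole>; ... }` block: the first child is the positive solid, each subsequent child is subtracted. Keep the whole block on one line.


difference() { translate([161, 161, 0]) cylinder(h = 764, r = 161); translate([161, 161, 0]) cylinder(h = 764, r = 112); }


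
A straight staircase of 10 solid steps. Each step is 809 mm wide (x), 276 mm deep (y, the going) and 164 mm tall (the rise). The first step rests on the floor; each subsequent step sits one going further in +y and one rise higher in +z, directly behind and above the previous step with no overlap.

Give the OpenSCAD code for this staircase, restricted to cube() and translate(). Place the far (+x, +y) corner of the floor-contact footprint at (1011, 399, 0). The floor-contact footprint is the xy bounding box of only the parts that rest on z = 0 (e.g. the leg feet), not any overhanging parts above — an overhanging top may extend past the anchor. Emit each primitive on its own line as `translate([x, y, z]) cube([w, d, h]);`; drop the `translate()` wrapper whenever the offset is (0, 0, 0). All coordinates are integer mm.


translate([202, 123, 0]) cube([809, 276, 164]);
translate([202, 399, 164]) cube([809, 276, 164]);
translate([202, 675, 328]) cube([809, 276, 164]);
translate([202, 951, 492]) cube([809, 276, 164]);
translate([202, 1227, 656]) cube([809, 276, 164]);
translate([202, 1503, 820]) cube([809, 276, 164]);
translate([202, 1779, 984]) cube([809, 276, 164]);
translate([202, 2055, 1148]) cube([809, 276, 164]);
translate([202, 2331, 1312]) cube([809, 276, 164]);
translate([202, 2607, 1476]) cube([809, 276, 164]);


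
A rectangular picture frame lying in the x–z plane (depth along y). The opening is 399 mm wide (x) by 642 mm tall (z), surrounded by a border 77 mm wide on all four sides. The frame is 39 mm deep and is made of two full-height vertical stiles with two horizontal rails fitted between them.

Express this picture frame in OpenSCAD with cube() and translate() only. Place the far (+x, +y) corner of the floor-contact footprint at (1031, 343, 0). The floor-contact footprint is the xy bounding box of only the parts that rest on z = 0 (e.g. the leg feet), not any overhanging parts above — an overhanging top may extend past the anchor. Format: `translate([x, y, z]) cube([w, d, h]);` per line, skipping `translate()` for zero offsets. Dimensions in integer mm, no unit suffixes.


translate([478, 304, 0]) cube([77, 39, 796]);
translate([954, 304, 0]) cube([77, 39, 796]);
translate([555, 304, 0]) cube([399, 39, 77]);
translate([555, 304, 719]) cube([399, 39, 77]);


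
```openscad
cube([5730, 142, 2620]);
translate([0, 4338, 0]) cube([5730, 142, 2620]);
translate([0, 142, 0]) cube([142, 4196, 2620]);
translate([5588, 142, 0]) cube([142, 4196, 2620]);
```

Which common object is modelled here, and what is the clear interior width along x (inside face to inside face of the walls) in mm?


A house (or room) frame. The interior width is 5446 mm.

Four 2620 mm walls enclosing a rectangle with no floor or roof — a room or house frame. Outside width is 5730 mm and wall thickness is 142 mm, so the interior width is 5730 − 2 × 142 = 5446 mm.


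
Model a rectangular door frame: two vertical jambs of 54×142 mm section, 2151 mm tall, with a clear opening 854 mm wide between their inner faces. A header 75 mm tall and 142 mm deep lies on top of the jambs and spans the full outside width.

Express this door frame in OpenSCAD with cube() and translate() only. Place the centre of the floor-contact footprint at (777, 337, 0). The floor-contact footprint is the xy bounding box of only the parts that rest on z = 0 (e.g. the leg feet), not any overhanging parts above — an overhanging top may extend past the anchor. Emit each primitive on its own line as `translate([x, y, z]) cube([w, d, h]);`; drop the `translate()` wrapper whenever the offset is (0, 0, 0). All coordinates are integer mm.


translate([296, 266, 0]) cube([54, 142, 2151]);
translate([1204, 266, 0]) cube([54, 142, 2151]);
translate([296, 266, 2151]) cube([962, 142, 75]);


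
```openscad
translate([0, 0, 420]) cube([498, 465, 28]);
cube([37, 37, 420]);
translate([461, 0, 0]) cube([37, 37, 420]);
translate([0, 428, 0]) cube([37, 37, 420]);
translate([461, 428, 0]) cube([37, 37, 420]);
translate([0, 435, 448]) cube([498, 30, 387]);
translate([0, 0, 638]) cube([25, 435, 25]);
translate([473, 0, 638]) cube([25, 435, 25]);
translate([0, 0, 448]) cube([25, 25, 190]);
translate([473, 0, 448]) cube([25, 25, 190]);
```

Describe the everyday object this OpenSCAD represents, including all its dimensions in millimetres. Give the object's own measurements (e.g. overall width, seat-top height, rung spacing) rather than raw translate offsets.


A chair. The seat is a 498×465×28 mm slab with its top at z = 448 mm, on four 37×37 mm corner legs (flush with the seat edges, standing on z = 0). A flat backrest 30 mm thick, 387 mm tall, spans the full seat width and rises from the seat top along its +y edge, rear face flush with the rear of the seat. Two armrests of 25×25 mm section run along each side from the seat's front edge to the front of the backrest, top faces 215 mm above the seat top and outer faces flush with the seat's x-edges; a 25×25 mm post under the front of each armrest stands on the seat at the front corner.


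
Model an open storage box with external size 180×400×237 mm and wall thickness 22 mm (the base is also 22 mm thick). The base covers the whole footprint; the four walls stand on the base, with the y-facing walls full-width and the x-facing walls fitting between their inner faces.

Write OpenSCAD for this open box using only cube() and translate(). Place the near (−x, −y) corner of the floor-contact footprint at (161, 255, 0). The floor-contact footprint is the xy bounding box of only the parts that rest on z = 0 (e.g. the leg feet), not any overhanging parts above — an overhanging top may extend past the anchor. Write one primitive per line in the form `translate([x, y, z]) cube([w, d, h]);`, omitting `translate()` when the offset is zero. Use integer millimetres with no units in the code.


translate([161, 255, 0]) cube([180, 400, 22]);
translate([161, 255, 22]) cube([180, 22, 215]);
translate([161, 633, 22]) cube([180, 22, 215]);
translate([161, 277, 22]) cube([22, 356, 215]);
translate([319, 277, 22]) cube([22, 356, 215]);


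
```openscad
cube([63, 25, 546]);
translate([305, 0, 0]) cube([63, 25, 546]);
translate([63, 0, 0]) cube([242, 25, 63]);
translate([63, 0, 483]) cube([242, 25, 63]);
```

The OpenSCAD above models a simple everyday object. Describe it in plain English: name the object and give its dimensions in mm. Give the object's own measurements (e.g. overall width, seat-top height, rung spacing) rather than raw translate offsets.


A rectangular picture frame lying in the x–z plane (depth along y). The opening is 242 mm wide (x) by 420 mm tall (z), surrounded by a border 63 mm wide on all four sides. The frame is 25 mm deep and is made of two full-height vertical stiles with two horizontal rails fitted between them.


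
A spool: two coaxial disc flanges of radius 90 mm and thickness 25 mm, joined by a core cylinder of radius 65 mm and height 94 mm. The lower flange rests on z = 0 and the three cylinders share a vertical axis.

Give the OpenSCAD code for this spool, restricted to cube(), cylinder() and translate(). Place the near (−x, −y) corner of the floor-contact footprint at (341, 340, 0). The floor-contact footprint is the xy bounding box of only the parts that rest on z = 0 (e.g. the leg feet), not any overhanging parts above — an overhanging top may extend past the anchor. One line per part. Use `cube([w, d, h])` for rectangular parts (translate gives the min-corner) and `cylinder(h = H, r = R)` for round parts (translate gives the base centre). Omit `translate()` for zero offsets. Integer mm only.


translate([431, 430, 0]) cylinder(h = 25, r = 90);
translate([431, 430, 25]) cylinder(h = 94, r = 65);
translate([431, 430, 119]) cylinder(h = 25, r = 90);


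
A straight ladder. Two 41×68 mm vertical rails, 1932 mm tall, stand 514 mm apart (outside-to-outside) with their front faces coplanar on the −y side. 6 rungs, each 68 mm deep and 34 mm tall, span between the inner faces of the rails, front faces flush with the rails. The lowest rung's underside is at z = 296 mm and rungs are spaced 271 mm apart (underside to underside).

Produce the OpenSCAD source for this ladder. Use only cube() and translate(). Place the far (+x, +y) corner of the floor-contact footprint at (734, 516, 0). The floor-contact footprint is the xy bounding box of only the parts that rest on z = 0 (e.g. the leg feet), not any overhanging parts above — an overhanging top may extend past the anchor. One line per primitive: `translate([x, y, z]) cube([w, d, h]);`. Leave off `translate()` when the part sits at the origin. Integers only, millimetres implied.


translate([220, 448, 0]) cube([41, 68, 1932]);
translate([693, 448, 0]) cube([41, 68, 1932]);
translate([261, 448, 296]) cube([432, 68, 34]);
translate([261, 448, 567]) cube([432, 68, 34]);
translate([261, 448, 838]) cube([432, 68, 34]);
translate([261, 448, 1109]) cube([432, 68, 34]);
translate([261, 448, 1380]) cube([432, 68, 34]);
translate([261, 448, 1651]) cube([432, 68, 34]);


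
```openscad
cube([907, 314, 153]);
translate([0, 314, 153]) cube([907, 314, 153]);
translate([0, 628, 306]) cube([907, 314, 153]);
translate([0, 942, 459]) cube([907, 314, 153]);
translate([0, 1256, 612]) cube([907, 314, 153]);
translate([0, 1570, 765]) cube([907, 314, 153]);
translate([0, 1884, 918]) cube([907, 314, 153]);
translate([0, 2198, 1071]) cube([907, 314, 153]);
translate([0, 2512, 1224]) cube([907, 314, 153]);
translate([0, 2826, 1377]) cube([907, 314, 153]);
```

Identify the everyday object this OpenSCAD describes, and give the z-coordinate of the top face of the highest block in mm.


A staircase. The total rise is 1530 mm.

10 identical blocks, each offset up and back from the previous — a staircase. Each step is 153 mm tall and there are 10 of them, so the total rise is 10 × 153 = 1530 mm.


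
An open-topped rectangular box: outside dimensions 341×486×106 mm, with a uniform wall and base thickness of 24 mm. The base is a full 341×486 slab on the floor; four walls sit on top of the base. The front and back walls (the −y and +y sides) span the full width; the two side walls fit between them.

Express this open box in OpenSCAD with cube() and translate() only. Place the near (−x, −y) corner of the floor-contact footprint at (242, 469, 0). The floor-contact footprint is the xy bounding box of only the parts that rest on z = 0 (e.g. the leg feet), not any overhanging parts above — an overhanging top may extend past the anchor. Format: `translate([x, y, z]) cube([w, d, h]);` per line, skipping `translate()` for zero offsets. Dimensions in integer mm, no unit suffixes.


translate([242, 469, 0]) cube([341, 486, 24]);
translate([242, 469, 24]) cube([341, 24, 82]);
translate([242, 931, 24]) cube([341, 24, 82]);
translate([242, 493, 24]) cube([24, 438, 82]);
translate([559, 493, 24]) cube([24, 438, 82]);


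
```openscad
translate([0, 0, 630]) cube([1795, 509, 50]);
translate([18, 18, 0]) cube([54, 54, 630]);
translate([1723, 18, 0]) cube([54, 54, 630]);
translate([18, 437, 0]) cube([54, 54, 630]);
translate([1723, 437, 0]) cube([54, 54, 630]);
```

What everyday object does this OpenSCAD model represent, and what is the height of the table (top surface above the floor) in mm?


A table. The table height is 680 mm.

A 1795×509×50 slab sits at z = 630 on four 54 mm square posts — a table. The top surface is at 630 + 50 = 680 mm.


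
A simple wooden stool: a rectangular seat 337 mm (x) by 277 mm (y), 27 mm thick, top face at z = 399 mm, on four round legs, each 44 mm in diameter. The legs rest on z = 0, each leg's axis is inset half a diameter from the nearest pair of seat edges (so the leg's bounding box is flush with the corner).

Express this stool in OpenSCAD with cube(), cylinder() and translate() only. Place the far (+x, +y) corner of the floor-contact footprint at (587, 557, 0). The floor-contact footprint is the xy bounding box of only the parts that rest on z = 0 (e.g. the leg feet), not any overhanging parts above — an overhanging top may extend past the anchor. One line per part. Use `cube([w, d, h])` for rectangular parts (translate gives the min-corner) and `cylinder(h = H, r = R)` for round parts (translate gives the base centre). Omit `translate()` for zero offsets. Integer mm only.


translate([250, 280, 372]) cube([337, 277, 27]);
translate([272, 302, 0]) cylinder(h = 372, r = 22);
translate([565, 302, 0]) cylinder(h = 372, r = 22);
translate([272, 535, 0]) cylinder(h = 372, r = 22);
translate([565, 535, 0]) cylinder(h = 372, r = 22);


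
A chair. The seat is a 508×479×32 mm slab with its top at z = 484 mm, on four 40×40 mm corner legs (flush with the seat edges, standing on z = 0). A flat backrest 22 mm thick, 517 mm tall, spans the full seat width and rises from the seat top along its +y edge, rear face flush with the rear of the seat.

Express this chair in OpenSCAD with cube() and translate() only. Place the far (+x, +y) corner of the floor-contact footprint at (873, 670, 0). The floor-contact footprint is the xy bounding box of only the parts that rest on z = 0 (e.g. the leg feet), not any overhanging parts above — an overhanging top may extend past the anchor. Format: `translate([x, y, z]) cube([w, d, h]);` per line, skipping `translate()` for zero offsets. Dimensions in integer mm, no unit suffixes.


// leg_h = 484 - 32 = 452
translate([365, 191, 452]) cube([508, 479, 32]);
translate([365, 191, 0]) cube([40, 40, 452]);
translate([833, 191, 0]) cube([40, 40, 452]);
translate([365, 630, 0]) cube([40, 40, 452]);
translate([833, 630, 0]) cube([40, 40, 452]);
translate([365, 648, 484]) cube([508, 22, 517]);


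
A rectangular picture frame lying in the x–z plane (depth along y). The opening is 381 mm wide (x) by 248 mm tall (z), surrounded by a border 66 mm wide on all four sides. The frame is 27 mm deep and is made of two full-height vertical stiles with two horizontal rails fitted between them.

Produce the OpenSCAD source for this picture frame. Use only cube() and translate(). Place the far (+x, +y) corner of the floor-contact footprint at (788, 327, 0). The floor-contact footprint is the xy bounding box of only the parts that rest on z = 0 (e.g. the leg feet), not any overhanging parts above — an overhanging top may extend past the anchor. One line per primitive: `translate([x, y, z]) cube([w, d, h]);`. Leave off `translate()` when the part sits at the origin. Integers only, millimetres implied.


translate([275, 300, 0]) cube([66, 27, 380]);
translate([722, 300, 0]) cube([66, 27, 380]);
translate([341, 300, 0]) cube([381, 27, 66]);
translate([341, 300, 314]) cube([381, 27, 66]);


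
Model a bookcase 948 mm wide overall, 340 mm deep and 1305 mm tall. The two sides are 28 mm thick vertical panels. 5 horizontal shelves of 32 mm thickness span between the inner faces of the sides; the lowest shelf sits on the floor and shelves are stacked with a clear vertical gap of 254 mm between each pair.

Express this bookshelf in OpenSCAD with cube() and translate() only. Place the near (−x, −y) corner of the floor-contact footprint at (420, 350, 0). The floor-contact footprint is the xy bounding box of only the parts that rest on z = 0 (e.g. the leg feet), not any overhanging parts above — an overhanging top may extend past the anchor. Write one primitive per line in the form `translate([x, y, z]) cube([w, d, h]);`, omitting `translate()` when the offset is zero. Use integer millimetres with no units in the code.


translate([420, 350, 0]) cube([28, 340, 1305]);
translate([1340, 350, 0]) cube([28, 340, 1305]);
translate([448, 350, 0]) cube([892, 340, 32]);
translate([448, 350, 286]) cube([892, 340, 32]);
translate([448, 350, 572]) cube([892, 340, 32]);
translate([448, 350, 858]) cube([892, 340, 32]);
translate([448, 350, 1144]) cube([892, 340, 32]);


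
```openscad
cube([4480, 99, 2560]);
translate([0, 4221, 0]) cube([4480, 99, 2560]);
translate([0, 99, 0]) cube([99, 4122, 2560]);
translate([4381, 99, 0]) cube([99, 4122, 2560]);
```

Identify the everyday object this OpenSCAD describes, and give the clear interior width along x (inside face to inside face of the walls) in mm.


A house (or room) frame. The interior width is 4282 mm.

Four 2560 mm walls enclosing a rectangle with no floor or roof — a room or house frame. Outside width is 4480 mm and wall thickness is 99 mm, so the interior width is 4480 − 2 × 99 = 4282 mm.


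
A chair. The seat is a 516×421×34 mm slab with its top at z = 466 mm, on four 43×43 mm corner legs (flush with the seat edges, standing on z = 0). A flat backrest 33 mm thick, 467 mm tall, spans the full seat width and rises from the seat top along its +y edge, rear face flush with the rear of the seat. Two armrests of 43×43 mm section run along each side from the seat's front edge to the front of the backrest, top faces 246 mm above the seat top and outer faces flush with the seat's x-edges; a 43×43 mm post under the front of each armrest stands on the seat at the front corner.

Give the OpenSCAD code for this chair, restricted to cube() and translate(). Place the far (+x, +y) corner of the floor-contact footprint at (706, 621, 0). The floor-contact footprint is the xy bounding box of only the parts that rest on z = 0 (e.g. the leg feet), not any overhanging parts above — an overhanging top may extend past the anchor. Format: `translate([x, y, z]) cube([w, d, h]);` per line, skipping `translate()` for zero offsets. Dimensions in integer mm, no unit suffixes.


translate([190, 200, 432]) cube([516, 421, 34]);
translate([190, 200, 0]) cube([43, 43, 432]);
translate([663, 200, 0]) cube([43, 43, 432]);
translate([190, 578, 0]) cube([43, 43, 432]);
translate([663, 578, 0]) cube([43, 43, 432]);
translate([190, 588, 466]) cube([516, 33, 467]);
translate([190, 200, 669]) cube([43, 388, 43]);
translate([663, 200, 669]) cube([43, 388, 43]);
translate([190, 200, 466]) cube([43, 43, 203]);
translate([663, 200, 466]) cube([43, 43, 203]);


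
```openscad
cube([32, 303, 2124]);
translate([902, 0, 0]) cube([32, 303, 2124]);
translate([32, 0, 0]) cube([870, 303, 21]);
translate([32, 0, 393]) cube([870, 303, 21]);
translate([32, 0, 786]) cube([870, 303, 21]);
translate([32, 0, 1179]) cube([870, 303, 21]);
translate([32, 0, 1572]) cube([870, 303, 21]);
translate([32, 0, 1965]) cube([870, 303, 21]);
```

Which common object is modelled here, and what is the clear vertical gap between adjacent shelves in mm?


A bookshelf. The clear shelf gap is 372 mm.

Two tall side panels with 6 horizontal boards between them — a bookshelf. The first two shelf undersides are at z = 0 and z = 393; with shelf thickness 21, the clear gap is 393 − 0 − 21 = 372 mm.


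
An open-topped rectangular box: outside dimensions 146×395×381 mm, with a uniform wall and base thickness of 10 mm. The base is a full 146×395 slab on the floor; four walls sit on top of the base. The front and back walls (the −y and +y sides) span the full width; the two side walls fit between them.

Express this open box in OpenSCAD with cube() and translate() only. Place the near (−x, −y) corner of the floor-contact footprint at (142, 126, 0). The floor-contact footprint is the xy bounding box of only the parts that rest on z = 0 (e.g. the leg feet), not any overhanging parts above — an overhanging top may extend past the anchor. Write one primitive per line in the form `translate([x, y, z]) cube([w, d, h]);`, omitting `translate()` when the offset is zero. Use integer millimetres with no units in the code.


translate([142, 126, 0]) cube([146, 395, 10]);
translate([142, 126, 10]) cube([146, 10, 371]);
translate([142, 511, 10]) cube([146, 10, 371]);
translate([142, 136, 10]) cube([10, 375, 371]);
translate([278, 136, 10]) cube([10, 375, 371]);


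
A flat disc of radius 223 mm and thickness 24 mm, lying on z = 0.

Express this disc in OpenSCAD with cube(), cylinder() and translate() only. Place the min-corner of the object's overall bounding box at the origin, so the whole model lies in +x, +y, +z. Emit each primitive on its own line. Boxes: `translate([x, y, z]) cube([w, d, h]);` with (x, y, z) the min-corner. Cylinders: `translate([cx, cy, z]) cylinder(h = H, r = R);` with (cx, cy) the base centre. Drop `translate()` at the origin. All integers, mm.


translate([223, 223, 0]) cylinder(h = 24, r = 223);


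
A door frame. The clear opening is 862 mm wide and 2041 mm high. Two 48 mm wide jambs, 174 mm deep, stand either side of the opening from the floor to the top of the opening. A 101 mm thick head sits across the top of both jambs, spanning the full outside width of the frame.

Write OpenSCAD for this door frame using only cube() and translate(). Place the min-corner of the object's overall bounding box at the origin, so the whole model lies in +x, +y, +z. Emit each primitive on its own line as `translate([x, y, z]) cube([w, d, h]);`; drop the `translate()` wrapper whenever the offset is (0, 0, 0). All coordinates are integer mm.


cube([48, 174, 2041]);
translate([910, 0, 0]) cube([48, 174, 2041]);
translate([0, 0, 2041]) cube([958, 174, 101]);


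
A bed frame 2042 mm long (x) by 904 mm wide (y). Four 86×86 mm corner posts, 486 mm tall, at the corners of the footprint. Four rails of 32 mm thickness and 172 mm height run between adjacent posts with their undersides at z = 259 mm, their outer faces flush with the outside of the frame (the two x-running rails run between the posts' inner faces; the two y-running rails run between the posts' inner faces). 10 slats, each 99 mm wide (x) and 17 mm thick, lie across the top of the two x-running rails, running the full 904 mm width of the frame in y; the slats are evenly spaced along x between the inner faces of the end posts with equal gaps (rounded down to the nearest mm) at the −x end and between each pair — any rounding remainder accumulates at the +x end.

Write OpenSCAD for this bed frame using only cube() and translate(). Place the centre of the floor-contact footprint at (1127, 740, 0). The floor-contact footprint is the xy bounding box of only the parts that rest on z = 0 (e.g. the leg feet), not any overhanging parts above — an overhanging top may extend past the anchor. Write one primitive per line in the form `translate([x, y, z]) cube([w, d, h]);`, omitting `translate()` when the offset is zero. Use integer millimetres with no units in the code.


// slat z = rail_z + rail_h = 259 + 172 = 431
// slat gap = ⌊(1870 − 10·99) / 11⌋ = 80
translate([106, 288, 0]) cube([86, 86, 486]);
translate([106, 1106, 0]) cube([86, 86, 486]);
translate([2062, 288, 0]) cube([86, 86, 486]);
translate([2062, 1106, 0]) cube([86, 86, 486]);
translate([192, 288, 259]) cube([1870, 32, 172]);
translate([192, 1160, 259]) cube([1870, 32, 172]);
translate([106, 374, 259]) cube([32, 732, 172]);
translate([2116, 374, 259]) cube([32, 732, 172]);
translate([272, 288, 431]) cube([99, 904, 17]);
translate([451, 288, 431]) cube([99, 904, 17]);
translate([630, 288, 431]) cube([99, 904, 17]);
translate([809, 288, 431]) cube([99, 904, 17]);
translate([988, 288, 431]) cube([99, 904, 17]);
translate([1167, 288, 431]) cube([99, 904, 17]);
translate([1346, 288, 431]) cube([99, 904, 17]);
translate([1525, 288, 431]) cube([99, 904, 17]);
translate([1704, 288, 431]) cube([99, 904, 17]);
translate([1883, 288, 431]) cube([99, 904, 17]);


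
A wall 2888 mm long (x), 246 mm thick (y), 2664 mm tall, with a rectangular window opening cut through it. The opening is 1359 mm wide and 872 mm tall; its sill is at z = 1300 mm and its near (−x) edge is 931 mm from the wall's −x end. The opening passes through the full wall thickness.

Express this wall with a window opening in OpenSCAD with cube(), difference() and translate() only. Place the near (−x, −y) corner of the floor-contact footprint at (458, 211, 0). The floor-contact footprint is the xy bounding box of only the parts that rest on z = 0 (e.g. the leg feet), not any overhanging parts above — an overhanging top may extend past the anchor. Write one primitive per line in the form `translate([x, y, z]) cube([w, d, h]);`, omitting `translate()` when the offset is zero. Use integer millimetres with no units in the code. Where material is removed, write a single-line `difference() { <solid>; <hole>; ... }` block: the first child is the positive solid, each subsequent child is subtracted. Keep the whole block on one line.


difference() { translate([458, 211, 0]) cube([2888, 246, 2664]); translate([1389, 211, 1300]) cube([1359, 246, 872]); }


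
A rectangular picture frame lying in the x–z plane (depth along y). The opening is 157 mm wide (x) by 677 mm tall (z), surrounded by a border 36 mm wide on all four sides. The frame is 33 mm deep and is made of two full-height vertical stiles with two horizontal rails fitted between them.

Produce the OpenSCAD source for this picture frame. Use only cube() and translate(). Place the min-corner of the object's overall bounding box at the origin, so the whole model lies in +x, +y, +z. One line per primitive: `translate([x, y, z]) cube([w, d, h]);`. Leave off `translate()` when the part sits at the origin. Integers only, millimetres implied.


cube([36, 33, 749]);
translate([193, 0, 0]) cube([36, 33, 749]);
translate([36, 0, 0]) cube([157, 33, 36]);
translate([36, 0, 713]) cube([157, 33, 36]);


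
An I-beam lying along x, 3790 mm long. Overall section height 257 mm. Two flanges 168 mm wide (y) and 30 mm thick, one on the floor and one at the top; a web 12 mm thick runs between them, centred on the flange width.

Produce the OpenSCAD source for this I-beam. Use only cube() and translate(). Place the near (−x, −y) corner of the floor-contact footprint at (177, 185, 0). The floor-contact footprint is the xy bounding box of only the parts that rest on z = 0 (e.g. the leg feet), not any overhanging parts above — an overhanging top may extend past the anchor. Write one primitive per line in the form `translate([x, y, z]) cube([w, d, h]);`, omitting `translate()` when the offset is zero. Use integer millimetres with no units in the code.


translate([177, 185, 0]) cube([3790, 168, 30]);
translate([177, 263, 30]) cube([3790, 12, 197]);
translate([177, 185, 227]) cube([3790, 168, 30]);


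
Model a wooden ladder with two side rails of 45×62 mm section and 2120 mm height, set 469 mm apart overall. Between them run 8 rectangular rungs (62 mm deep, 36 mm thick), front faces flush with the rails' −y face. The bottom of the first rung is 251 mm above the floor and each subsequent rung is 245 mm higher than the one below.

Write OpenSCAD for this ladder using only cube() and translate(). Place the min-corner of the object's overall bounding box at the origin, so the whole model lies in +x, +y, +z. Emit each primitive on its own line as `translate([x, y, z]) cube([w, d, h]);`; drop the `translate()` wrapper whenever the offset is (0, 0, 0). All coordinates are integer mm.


// rung span = 469 - 2*45 = 379
// rung[k] z = 251 + k*245
cube([45, 62, 2120]);
translate([424, 0, 0]) cube([45, 62, 2120]);
translate([45, 0, 251]) cube([379, 62, 36]);
translate([45, 0, 496]) cube([379, 62, 36]);
translate([45, 0, 741]) cube([379, 62, 36]);
translate([45, 0, 986]) cube([379, 62, 36]);
translate([45, 0, 1231]) cube([379, 62, 36]);
translate([45, 0, 1476]) cube([379, 62, 36]);
translate([45, 0, 1721]) cube([379, 62, 36]);
translate([45, 0, 1966]) cube([379, 62, 36]);


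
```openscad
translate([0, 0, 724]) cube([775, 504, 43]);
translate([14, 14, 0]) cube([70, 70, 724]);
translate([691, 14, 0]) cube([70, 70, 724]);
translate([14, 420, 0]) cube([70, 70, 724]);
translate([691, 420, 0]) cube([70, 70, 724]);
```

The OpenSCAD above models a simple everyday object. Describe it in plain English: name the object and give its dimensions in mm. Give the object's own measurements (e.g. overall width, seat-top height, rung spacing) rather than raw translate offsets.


A rectangular dining table. The top is 775×504×43 mm with its upper surface at z = 767 mm. It stands on four 70×70 mm square legs, each inset 14 mm from the nearest pair of top edges, running from the floor to the underside of the top.


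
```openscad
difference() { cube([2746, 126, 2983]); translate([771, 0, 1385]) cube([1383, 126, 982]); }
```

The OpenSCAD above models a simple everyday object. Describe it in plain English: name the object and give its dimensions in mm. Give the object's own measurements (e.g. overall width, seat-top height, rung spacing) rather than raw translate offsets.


A wall 2746 mm long (x), 126 mm thick (y), 2983 mm tall, with a rectangular window opening cut through it. The opening is 1383 mm wide and 982 mm tall; its sill is at z = 1385 mm and its near (−x) edge is 771 mm from the wall's −x end. The opening passes through the full wall thickness.


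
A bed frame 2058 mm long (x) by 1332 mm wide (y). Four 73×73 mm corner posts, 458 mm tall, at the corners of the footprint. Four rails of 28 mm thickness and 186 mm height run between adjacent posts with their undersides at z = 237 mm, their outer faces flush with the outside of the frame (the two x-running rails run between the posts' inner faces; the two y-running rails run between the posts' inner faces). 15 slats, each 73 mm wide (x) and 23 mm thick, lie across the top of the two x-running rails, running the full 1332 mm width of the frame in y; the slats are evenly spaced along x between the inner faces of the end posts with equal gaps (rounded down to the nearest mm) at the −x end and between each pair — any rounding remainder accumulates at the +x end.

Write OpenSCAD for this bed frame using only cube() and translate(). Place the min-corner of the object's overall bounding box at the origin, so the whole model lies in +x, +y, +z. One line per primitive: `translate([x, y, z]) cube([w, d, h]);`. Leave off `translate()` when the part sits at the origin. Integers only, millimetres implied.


cube([73, 73, 458]);
translate([0, 1259, 0]) cube([73, 73, 458]);
translate([1985, 0, 0]) cube([73, 73, 458]);
translate([1985, 1259, 0]) cube([73, 73, 458]);
translate([73, 0, 237]) cube([1912, 28, 186]);
translate([73, 1304, 237]) cube([1912, 28, 186]);
translate([0, 73, 237]) cube([28, 1186, 186]);
translate([2030, 73, 237]) cube([28, 1186, 186]);
translate([124, 0, 423]) cube([73, 1332, 23]);
translate([248, 0, 423]) cube([73, 1332, 23]);
translate([372, 0, 423]) cube([73, 1332, 23]);
translate([496, 0, 423]) cube([73, 1332, 23]);
translate([620, 0, 423]) cube([73, 1332, 23]);
translate([744, 0, 423]) cube([73, 1332, 23]);
translate([868, 0, 423]) cube([73, 1332, 23]);
translate([992, 0, 423]) cube([73, 1332, 23]);
translate([1116, 0, 423]) cube([73, 1332, 23]);
translate([1240, 0, 423]) cube([73, 1332, 23]);
translate([1364, 0, 423]) cube([73, 1332, 23]);
translate([1488, 0, 423]) cube([73, 1332, 23]);
translate([1612, 0, 423]) cube([73, 1332, 23]);
translate([1736, 0, 423]) cube([73, 1332, 23]);
translate([1860, 0, 423]) cube([73, 1332, 23]);


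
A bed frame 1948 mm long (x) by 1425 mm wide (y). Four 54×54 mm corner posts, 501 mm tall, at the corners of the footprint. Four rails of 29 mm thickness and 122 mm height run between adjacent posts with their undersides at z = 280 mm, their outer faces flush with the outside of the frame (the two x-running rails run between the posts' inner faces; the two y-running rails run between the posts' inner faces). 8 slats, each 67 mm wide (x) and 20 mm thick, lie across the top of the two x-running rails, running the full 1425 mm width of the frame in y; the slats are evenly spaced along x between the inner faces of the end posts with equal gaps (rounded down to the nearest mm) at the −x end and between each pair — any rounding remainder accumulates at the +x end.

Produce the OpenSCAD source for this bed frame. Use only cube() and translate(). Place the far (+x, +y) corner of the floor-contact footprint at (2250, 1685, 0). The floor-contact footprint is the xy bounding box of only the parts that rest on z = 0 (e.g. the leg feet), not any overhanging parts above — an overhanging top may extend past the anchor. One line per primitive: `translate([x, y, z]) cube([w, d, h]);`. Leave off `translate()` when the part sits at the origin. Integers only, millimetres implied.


// slat z = rail_z + rail_h = 280 + 122 = 402
// slat gap = ⌊(1840 − 8·67) / 9⌋ = 144
translate([302, 260, 0]) cube([54, 54, 501]);
translate([302, 1631, 0]) cube([54, 54, 501]);
translate([2196, 260, 0]) cube([54, 54, 501]);
translate([2196, 1631, 0]) cube([54, 54, 501]);
translate([356, 260, 280]) cube([1840, 29, 122]);
translate([356, 1656, 280]) cube([1840, 29, 122]);
translate([302, 314, 280]) cube([29, 1317, 122]);
translate([2221, 314, 280]) cube([29, 1317, 122]);
translate([500, 260, 402]) cube([67, 1425, 20]);
translate([711, 260, 402]) cube([67, 1425, 20]);
translate([922, 260, 402]) cube([67, 1425, 20]);
translate([1133, 260, 402]) cube([67, 1425, 20]);
translate([1344, 260, 402]) cube([67, 1425, 20]);
translate([1555, 260, 402]) cube([67, 1425, 20]);
translate([1766, 260, 402]) cube([67, 1425, 20]);
translate([1977, 260, 402]) cube([67, 1425, 20]);


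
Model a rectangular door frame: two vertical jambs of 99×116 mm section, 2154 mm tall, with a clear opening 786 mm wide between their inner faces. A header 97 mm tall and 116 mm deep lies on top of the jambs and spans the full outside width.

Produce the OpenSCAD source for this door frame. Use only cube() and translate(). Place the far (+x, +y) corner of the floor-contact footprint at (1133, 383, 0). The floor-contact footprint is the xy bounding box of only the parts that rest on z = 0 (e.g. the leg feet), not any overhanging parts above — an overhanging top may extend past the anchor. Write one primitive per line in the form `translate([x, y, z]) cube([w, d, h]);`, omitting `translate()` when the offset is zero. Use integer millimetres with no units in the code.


translate([149, 267, 0]) cube([99, 116, 2154]);
translate([1034, 267, 0]) cube([99, 116, 2154]);
translate([149, 267, 2154]) cube([984, 116, 97]);
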